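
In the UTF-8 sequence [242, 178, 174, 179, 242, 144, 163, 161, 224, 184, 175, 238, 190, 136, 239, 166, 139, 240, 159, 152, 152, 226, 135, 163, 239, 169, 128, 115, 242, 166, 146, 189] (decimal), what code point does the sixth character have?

Offset 0: leading byte 0xF2 = 11110010 → 4-byte char #1 = F2 B2 AE B3.
Offset 4: leading byte 0xF2 = 11110010 → 4-byte char #2 = F2 90 A3 A1.
Offset 8: leading byte 0xE0 = 11100000 → 3-byte char #3 = E0 B8 AF.
Offset 11: leading byte 0xEE = 11101110 → 3-byte char #4 = EE BE 88.
Offset 14: leading byte 0xEF = 11101111 → 3-byte char #5 = EF A6 8B.
Offset 17: leading byte 0xF0 = 11110000 → 4-byte char #6 = F0 9F 98 98.
Leading byte 0xF0 = 11110000 matches 11110xxx → 4-byte sequence.
Byte 1: 0xF0 = 11110000, payload 000 (3 bits).
Byte 2: 0x9F = 10011111 (10xxxxxx ✓), payload 011111.
Byte 3: 0x98 = 10011000 (10xxxxxx ✓), payload 011000.
Byte 4: 0x98 = 10011000 (10xxxxxx ✓), payload 011000.
Concatenate: 000011111011000011000 = 0x1F618 (21 bits → U+1F618).

U+1F618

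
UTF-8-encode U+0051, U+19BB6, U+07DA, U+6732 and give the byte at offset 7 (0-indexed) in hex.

U+0051 → 1-byte form 51 at offsets 0–0.
U+19BB6 → 4-byte form F0 99 AE B6 at offsets 1–4.
U+07DA → 2-byte form DF 9A at offsets 5–6.
U+6732 → 3-byte form E6 9C B2 at offsets 7–9.
Offset 7 falls in char 4's range; it's byte 1 of E6 9C B2 = 0xE6.

0xE6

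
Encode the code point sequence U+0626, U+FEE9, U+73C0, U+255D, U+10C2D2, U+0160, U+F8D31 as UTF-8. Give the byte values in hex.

U+0626: 2-byte form → D8 A6.
U+FEE9: 3-byte form → EF BB A9.
U+73C0: 3-byte form → E7 8F 80.
U+255D: 3-byte form → E2 95 9D.
U+10C2D2: 4-byte form → F4 8C 8B 92.
U+0160: 2-byte form → C5 A0.
U+F8D31: 4-byte form → F3 B8 B4 B1.
Concatenated (21 bytes): D8 A6 EF BB A9 E7 8F 80 E2 95 9D F4 8C 8B 92 C5 A0 F3 B8 B4 B1.

D8 A6 EF BB A9 E7 8F 80 E2 95 9D F4 8C 8B 92 C5 A0 F3 B8 B4 B1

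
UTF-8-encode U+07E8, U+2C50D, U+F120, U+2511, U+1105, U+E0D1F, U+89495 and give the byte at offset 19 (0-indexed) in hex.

0xF2

U+07E8 → 2-byte form DF A8 at offsets 0–1.
U+2C50D → 4-byte form F0 AC 94 8D at offsets 2–5.
U+F120 → 3-byte form EF 84 A0 at offsets 6–8.
U+2511 → 3-byte form E2 94 91 at offsets 9–11.
U+1105 → 3-byte form E1 84 85 at offsets 12–14.
U+E0D1F → 4-byte form F3 A0 B4 9F at offsets 15–18.
U+89495 → 4-byte form F2 89 92 95 at offsets 19–22.
Offset 19 falls in char 7's range; it's byte 1 of F2 89 92 95 = 0xF2.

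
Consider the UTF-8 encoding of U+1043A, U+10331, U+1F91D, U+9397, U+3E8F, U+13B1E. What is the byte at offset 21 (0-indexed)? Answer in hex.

0x9E

U+1043A → 4-byte form F0 90 90 BA at offsets 0–3.
U+10331 → 4-byte form F0 90 8C B1 at offsets 4–7.
U+1F91D → 4-byte form F0 9F A4 9D at offsets 8–11.
U+9397 → 3-byte form E9 8E 97 at offsets 12–14.
U+3E8F → 3-byte form E3 BA 8F at offsets 15–17.
U+13B1E → 4-byte form F0 93 AC 9E at offsets 18–21.
Offset 21 falls in char 6's range; it's byte 4 of F0 93 AC 9E = 0x9E.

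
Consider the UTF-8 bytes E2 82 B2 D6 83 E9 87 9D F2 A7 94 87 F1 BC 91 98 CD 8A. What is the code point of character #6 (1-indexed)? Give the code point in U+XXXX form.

Offset 0: leading byte 0xE2 = 11100010 → 3-byte char #1 = E2 82 B2.
Offset 3: leading byte 0xD6 = 11010110 → 2-byte char #2 = D6 83.
Offset 5: leading byte 0xE9 = 11101001 → 3-byte char #3 = E9 87 9D.
Offset 8: leading byte 0xF2 = 11110010 → 4-byte char #4 = F2 A7 94 87.
Offset 12: leading byte 0xF1 = 11110001 → 4-byte char #5 = F1 BC 91 98.
Offset 16: leading byte 0xCD = 11001101 → 2-byte char #6 = CD 8A.
Leading byte 0xCD = 11001101 matches 110xxxxx → 2-byte sequence.
Byte 1: 0xCD = 11001101, payload 01101 (5 bits).
Byte 2: 0x8A = 10001010 (10xxxxxx ✓), payload 001010.
Concatenate: 01101001010 = 0x34A (11 bits → U+034A).

U+034A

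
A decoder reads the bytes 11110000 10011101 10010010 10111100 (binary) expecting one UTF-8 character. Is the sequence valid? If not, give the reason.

Leading byte 0xF0 = 11110000 → 4-byte form.
Continuation bytes 0x9D=10011101, 0x92=10010010, 0xBC=10111100 all match 10xxxxxx.
Decoded value 0x1D4BC is ≥ 0x10000 (shortest form) and not a surrogate.

valid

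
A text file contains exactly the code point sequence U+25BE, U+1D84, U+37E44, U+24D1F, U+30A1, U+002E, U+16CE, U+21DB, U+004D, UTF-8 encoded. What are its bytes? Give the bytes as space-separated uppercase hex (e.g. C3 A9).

E2 96 BE E1 B6 84 F0 B7 B9 84 F0 A4 B4 9F E3 82 A1 2E E1 9B 8E E2 87 9B 4D

U+25BE: 3-byte form → E2 96 BE.
U+1D84: 3-byte form → E1 B6 84.
U+37E44: 4-byte form → F0 B7 B9 84.
U+24D1F: 4-byte form → F0 A4 B4 9F.
U+30A1: 3-byte form → E3 82 A1.
U+002E: 1-byte form → 2E.
U+16CE: 3-byte form → E1 9B 8E.
U+21DB: 3-byte form → E2 87 9B.
U+004D: 1-byte form → 4D.
Concatenated (25 bytes): E2 96 BE E1 B6 84 F0 B7 B9 84 F0 A4 B4 9F E3 82 A1 2E E1 9B 8E E2 87 9B 4D.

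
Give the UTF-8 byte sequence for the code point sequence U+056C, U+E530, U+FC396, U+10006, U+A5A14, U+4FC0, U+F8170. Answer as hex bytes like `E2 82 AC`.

D5 AC EE 94 B0 F3 BC 8E 96 F0 90 80 86 F2 A5 A8 94 E4 BF 80 F3 B8 85 B0

U+056C: 2-byte form → D5 AC.
U+E530: 3-byte form → EE 94 B0.
U+FC396: 4-byte form → F3 BC 8E 96.
U+10006: 4-byte form → F0 90 80 86.
U+A5A14: 4-byte form → F2 A5 A8 94.
U+4FC0: 3-byte form → E4 BF 80.
U+F8170: 4-byte form → F3 B8 85 B0.
Concatenated (24 bytes): D5 AC EE 94 B0 F3 BC 8E 96 F0 90 80 86 F2 A5 A8 94 E4 BF 80 F3 B8 85 B0.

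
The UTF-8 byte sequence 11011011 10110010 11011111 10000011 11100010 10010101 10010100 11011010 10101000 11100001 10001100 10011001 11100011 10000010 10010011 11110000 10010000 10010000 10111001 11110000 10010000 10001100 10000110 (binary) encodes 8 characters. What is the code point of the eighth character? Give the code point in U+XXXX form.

U+10306

Offset 0: leading byte 0xDB = 11011011 → 2-byte char #1 = DB B2.
Offset 2: leading byte 0xDF = 11011111 → 2-byte char #2 = DF 83.
Offset 4: leading byte 0xE2 = 11100010 → 3-byte char #3 = E2 95 94.
Offset 7: leading byte 0xDA = 11011010 → 2-byte char #4 = DA A8.
Offset 9: leading byte 0xE1 = 11100001 → 3-byte char #5 = E1 8C 99.
Offset 12: leading byte 0xE3 = 11100011 → 3-byte char #6 = E3 82 93.
Offset 15: leading byte 0xF0 = 11110000 → 4-byte char #7 = F0 90 90 B9.
Offset 19: leading byte 0xF0 = 11110000 → 4-byte char #8 = F0 90 8C 86.
Leading byte 0xF0 = 11110000 matches 11110xxx → 4-byte sequence.
Byte 1: 0xF0 = 11110000, payload 000 (3 bits).
Byte 2: 0x90 = 10010000 (10xxxxxx ✓), payload 010000.
Byte 3: 0x8C = 10001100 (10xxxxxx ✓), payload 001100.
Byte 4: 0x86 = 10000110 (10xxxxxx ✓), payload 000110.
Concatenate: 000010000001100000110 = 0x10306 (21 bits → U+10306).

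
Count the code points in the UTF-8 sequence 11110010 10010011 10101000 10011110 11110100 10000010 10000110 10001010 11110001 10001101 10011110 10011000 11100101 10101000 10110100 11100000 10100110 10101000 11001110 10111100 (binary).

6

Byte at offset 0: 0xF2 = 11110010 → 4-byte char (#1). Advance 4.
Byte at offset 4: 0xF4 = 11110100 → 4-byte char (#2). Advance 4.
Byte at offset 8: 0xF1 = 11110001 → 4-byte char (#3). Advance 4.
Byte at offset 12: 0xE5 = 11100101 → 3-byte char (#4). Advance 3.
Byte at offset 15: 0xE0 = 11100000 → 3-byte char (#5). Advance 3.
Byte at offset 18: 0xCE = 11001110 → 2-byte char (#6). Advance 2.
Reached end at offset 20 after 6 code points.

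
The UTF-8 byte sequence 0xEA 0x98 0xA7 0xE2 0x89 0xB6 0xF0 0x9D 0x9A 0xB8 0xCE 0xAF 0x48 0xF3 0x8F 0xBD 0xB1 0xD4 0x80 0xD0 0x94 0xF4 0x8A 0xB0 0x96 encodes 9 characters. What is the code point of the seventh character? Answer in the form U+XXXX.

Offset 0: leading byte 0xEA = 11101010 → 3-byte char #1 = EA 98 A7.
Offset 3: leading byte 0xE2 = 11100010 → 3-byte char #2 = E2 89 B6.
Offset 6: leading byte 0xF0 = 11110000 → 4-byte char #3 = F0 9D 9A B8.
Offset 10: leading byte 0xCE = 11001110 → 2-byte char #4 = CE AF.
Offset 12: leading byte 0x48 = 01001000 → 1-byte char #5 = 48.
Offset 13: leading byte 0xF3 = 11110011 → 4-byte char #6 = F3 8F BD B1.
Offset 17: leading byte 0xD4 = 11010100 → 2-byte char #7 = D4 80.
Leading byte 0xD4 = 11010100 matches 110xxxxx → 2-byte sequence.
Byte 1: 0xD4 = 11010100, payload 10100 (5 bits).
Byte 2: 0x80 = 10000000 (10xxxxxx ✓), payload 000000.
Concatenate: 10100000000 = 0x500 (11 bits → U+0500).

U+0500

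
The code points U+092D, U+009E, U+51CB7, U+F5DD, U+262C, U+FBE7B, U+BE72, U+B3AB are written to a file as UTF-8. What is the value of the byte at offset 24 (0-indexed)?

U+092D → 3-byte form E0 A4 AD at offsets 0–2.
U+009E → 2-byte form C2 9E at offsets 3–4.
U+51CB7 → 4-byte form F1 91 B2 B7 at offsets 5–8.
U+F5DD → 3-byte form EF 97 9D at offsets 9–11.
U+262C → 3-byte form E2 98 AC at offsets 12–14.
U+FBE7B → 4-byte form F3 BB B9 BB at offsets 15–18.
U+BE72 → 3-byte form EB B9 B2 at offsets 19–21.
U+B3AB → 3-byte form EB 8E AB at offsets 22–24.
Offset 24 falls in char 8's range; it's byte 3 of EB 8E AB = 0xAB.

0xAB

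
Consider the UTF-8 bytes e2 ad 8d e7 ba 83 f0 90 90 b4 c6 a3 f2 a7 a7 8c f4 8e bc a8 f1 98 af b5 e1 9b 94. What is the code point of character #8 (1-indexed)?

U+16D4

Offset 0: leading byte 0xE2 = 11100010 → 3-byte char #1 = E2 AD 8D.
Offset 3: leading byte 0xE7 = 11100111 → 3-byte char #2 = E7 BA 83.
Offset 6: leading byte 0xF0 = 11110000 → 4-byte char #3 = F0 90 90 B4.
Offset 10: leading byte 0xC6 = 11000110 → 2-byte char #4 = C6 A3.
Offset 12: leading byte 0xF2 = 11110010 → 4-byte char #5 = F2 A7 A7 8C.
Offset 16: leading byte 0xF4 = 11110100 → 4-byte char #6 = F4 8E BC A8.
Offset 20: leading byte 0xF1 = 11110001 → 4-byte char #7 = F1 98 AF B5.
Offset 24: leading byte 0xE1 = 11100001 → 3-byte char #8 = E1 9B 94.
Leading byte 0xE1 = 11100001 matches 1110xxxx → 3-byte sequence.
Byte 1: 0xE1 = 11100001, payload 0001 (4 bits).
Byte 2: 0x9B = 10011011 (10xxxxxx ✓), payload 011011.
Byte 3: 0x94 = 10010100 (10xxxxxx ✓), payload 010100.
Concatenate: 0001011011010100 = 0x16D4 (16 bits → U+16D4).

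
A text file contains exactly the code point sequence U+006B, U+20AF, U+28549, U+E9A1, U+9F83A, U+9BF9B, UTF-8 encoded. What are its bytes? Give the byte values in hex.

6B E2 82 AF F0 A8 95 89 EE A6 A1 F2 9F A0 BA F2 9B BE 9B

U+006B: 1-byte form → 6B.
U+20AF: 3-byte form → E2 82 AF.
U+28549: 4-byte form → F0 A8 95 89.
U+E9A1: 3-byte form → EE A6 A1.
U+9F83A: 4-byte form → F2 9F A0 BA.
U+9BF9B: 4-byte form → F2 9B BE 9B.
Concatenated (19 bytes): 6B E2 82 AF F0 A8 95 89 EE A6 A1 F2 9F A0 BA F2 9B BE 9B.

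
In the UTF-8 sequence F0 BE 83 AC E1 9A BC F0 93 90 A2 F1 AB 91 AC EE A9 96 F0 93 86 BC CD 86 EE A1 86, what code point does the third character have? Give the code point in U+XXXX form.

U+13422

Offset 0: leading byte 0xF0 = 11110000 → 4-byte char #1 = F0 BE 83 AC.
Offset 4: leading byte 0xE1 = 11100001 → 3-byte char #2 = E1 9A BC.
Offset 7: leading byte 0xF0 = 11110000 → 4-byte char #3 = F0 93 90 A2.
Leading byte 0xF0 = 11110000 matches 11110xxx → 4-byte sequence.
Byte 1: 0xF0 = 11110000, payload 000 (3 bits).
Byte 2: 0x93 = 10010011 (10xxxxxx ✓), payload 010011.
Byte 3: 0x90 = 10010000 (10xxxxxx ✓), payload 010000.
Byte 4: 0xA2 = 10100010 (10xxxxxx ✓), payload 100010.
Concatenate: 000010011010000100010 = 0x13422 (21 bits → U+13422).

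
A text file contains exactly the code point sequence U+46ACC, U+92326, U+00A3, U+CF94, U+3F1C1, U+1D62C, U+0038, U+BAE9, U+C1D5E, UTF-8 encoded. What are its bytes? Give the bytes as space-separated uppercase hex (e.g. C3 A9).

U+46ACC: 4-byte form → F1 86 AB 8C.
U+92326: 4-byte form → F2 92 8C A6.
U+00A3: 2-byte form → C2 A3.
U+CF94: 3-byte form → EC BE 94.
U+3F1C1: 4-byte form → F0 BF 87 81.
U+1D62C: 4-byte form → F0 9D 98 AC.
U+0038: 1-byte form → 38.
U+BAE9: 3-byte form → EB AB A9.
U+C1D5E: 4-byte form → F3 81 B5 9E.
Concatenated (29 bytes): F1 86 AB 8C F2 92 8C A6 C2 A3 EC BE 94 F0 BF 87 81 F0 9D 98 AC 38 EB AB A9 F3 81 B5 9E.

F1 86 AB 8C F2 92 8C A6 C2 A3 EC BE 94 F0 BF 87 81 F0 9D 98 AC 38 EB AB A9 F3 81 B5 9E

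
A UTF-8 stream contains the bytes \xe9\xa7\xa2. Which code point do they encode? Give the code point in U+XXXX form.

Leading byte 0xE9 = 11101001 matches 1110xxxx → 3-byte sequence.
Byte 1: 0xE9 = 11101001, payload 1001 (4 bits).
Byte 2: 0xA7 = 10100111 (10xxxxxx ✓), payload 100111.
Byte 3: 0xA2 = 10100010 (10xxxxxx ✓), payload 100010.
Concatenate: 1001100111100010 = 0x99E2 (16 bits → U+99E2).

U+99E2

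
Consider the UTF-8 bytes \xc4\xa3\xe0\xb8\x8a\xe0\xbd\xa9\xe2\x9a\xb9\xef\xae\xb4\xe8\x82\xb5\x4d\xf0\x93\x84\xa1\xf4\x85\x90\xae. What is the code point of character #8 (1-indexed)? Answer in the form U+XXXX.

Offset 0: leading byte 0xC4 = 11000100 → 2-byte char #1 = C4 A3.
Offset 2: leading byte 0xE0 = 11100000 → 3-byte char #2 = E0 B8 8A.
Offset 5: leading byte 0xE0 = 11100000 → 3-byte char #3 = E0 BD A9.
Offset 8: leading byte 0xE2 = 11100010 → 3-byte char #4 = E2 9A B9.
Offset 11: leading byte 0xEF = 11101111 → 3-byte char #5 = EF AE B4.
Offset 14: leading byte 0xE8 = 11101000 → 3-byte char #6 = E8 82 B5.
Offset 17: leading byte 0x4D = 01001101 → 1-byte char #7 = 4D.
Offset 18: leading byte 0xF0 = 11110000 → 4-byte char #8 = F0 93 84 A1.
Leading byte 0xF0 = 11110000 matches 11110xxx → 4-byte sequence.
Byte 1: 0xF0 = 11110000, payload 000 (3 bits).
Byte 2: 0x93 = 10010011 (10xxxxxx ✓), payload 010011.
Byte 3: 0x84 = 10000100 (10xxxxxx ✓), payload 000100.
Byte 4: 0xA1 = 10100001 (10xxxxxx ✓), payload 100001.
Concatenate: 000010011000100100001 = 0x13121 (21 bits → U+13121).

U+13121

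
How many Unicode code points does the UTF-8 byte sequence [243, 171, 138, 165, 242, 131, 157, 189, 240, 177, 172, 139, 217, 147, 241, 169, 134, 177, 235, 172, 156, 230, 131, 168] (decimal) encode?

7

Byte at offset 0: 0xF3 = 11110011 → 4-byte char (#1). Advance 4.
Byte at offset 4: 0xF2 = 11110010 → 4-byte char (#2). Advance 4.
Byte at offset 8: 0xF0 = 11110000 → 4-byte char (#3). Advance 4.
Byte at offset 12: 0xD9 = 11011001 → 2-byte char (#4). Advance 2.
Byte at offset 14: 0xF1 = 11110001 → 4-byte char (#5). Advance 4.
Byte at offset 18: 0xEB = 11101011 → 3-byte char (#6). Advance 3.
Byte at offset 21: 0xE6 = 11100110 → 3-byte char (#7). Advance 3.
Reached end at offset 24 after 7 code points.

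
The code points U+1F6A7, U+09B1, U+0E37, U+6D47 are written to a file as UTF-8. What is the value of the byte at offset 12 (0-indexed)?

U+1F6A7 → 4-byte form F0 9F 9A A7 at offsets 0–3.
U+09B1 → 3-byte form E0 A6 B1 at offsets 4–6.
U+0E37 → 3-byte form E0 B8 B7 at offsets 7–9.
U+6D47 → 3-byte form E6 B5 87 at offsets 10–12.
Offset 12 falls in char 4's range; it's byte 3 of E6 B5 87 = 0x87.

0x87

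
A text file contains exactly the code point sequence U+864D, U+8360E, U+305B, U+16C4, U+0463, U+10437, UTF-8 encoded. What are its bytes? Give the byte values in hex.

E8 99 8D F2 83 98 8E E3 81 9B E1 9B 84 D1 A3 F0 90 90 B7

U+864D: 3-byte form → E8 99 8D.
U+8360E: 4-byte form → F2 83 98 8E.
U+305B: 3-byte form → E3 81 9B.
U+16C4: 3-byte form → E1 9B 84.
U+0463: 2-byte form → D1 A3.
U+10437: 4-byte form → F0 90 90 B7.
Concatenated (19 bytes): E8 99 8D F2 83 98 8E E3 81 9B E1 9B 84 D1 A3 F0 90 90 B7.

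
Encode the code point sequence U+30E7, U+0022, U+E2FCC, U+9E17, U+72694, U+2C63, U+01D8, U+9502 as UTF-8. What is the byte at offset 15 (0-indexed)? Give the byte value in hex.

0xE2

U+30E7 → 3-byte form E3 83 A7 at offsets 0–2.
U+0022 → 1-byte form 22 at offsets 3–3.
U+E2FCC → 4-byte form F3 A2 BF 8C at offsets 4–7.
U+9E17 → 3-byte form E9 B8 97 at offsets 8–10.
U+72694 → 4-byte form F1 B2 9A 94 at offsets 11–14.
U+2C63 → 3-byte form E2 B1 A3 at offsets 15–17.
Offset 15 falls in char 6's range; it's byte 1 of E2 B1 A3 = 0xE2.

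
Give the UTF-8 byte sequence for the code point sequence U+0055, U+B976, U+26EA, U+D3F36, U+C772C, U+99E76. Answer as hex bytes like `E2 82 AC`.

55 EB A5 B6 E2 9B AA F3 93 BC B6 F3 87 9C AC F2 99 B9 B6

U+0055: 1-byte form → 55.
U+B976: 3-byte form → EB A5 B6.
U+26EA: 3-byte form → E2 9B AA.
U+D3F36: 4-byte form → F3 93 BC B6.
U+C772C: 4-byte form → F3 87 9C AC.
U+99E76: 4-byte form → F2 99 B9 B6.
Concatenated (19 bytes): 55 EB A5 B6 E2 9B AA F3 93 BC B6 F3 87 9C AC F2 99 B9 B6.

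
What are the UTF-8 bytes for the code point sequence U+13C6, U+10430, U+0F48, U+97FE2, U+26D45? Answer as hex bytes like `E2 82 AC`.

U+13C6: 3-byte form → E1 8F 86.
U+10430: 4-byte form → F0 90 90 B0.
U+0F48: 3-byte form → E0 BD 88.
U+97FE2: 4-byte form → F2 97 BF A2.
U+26D45: 4-byte form → F0 A6 B5 85.
Concatenated (18 bytes): E1 8F 86 F0 90 90 B0 E0 BD 88 F2 97 BF A2 F0 A6 B5 85.

E1 8F 86 F0 90 90 B0 E0 BD 88 F2 97 BF A2 F0 A6 B5 85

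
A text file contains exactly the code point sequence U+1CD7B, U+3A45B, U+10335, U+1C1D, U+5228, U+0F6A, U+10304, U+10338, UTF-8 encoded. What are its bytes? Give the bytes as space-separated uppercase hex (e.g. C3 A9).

F0 9C B5 BB F0 BA 91 9B F0 90 8C B5 E1 B0 9D E5 88 A8 E0 BD AA F0 90 8C 84 F0 90 8C B8

U+1CD7B: 4-byte form → F0 9C B5 BB.
U+3A45B: 4-byte form → F0 BA 91 9B.
U+10335: 4-byte form → F0 90 8C B5.
U+1C1D: 3-byte form → E1 B0 9D.
U+5228: 3-byte form → E5 88 A8.
U+0F6A: 3-byte form → E0 BD AA.
U+10304: 4-byte form → F0 90 8C 84.
U+10338: 4-byte form → F0 90 8C B8.
Concatenated (29 bytes): F0 9C B5 BB F0 BA 91 9B F0 90 8C B5 E1 B0 9D E5 88 A8 E0 BD AA F0 90 8C 84 F0 90 8C B8.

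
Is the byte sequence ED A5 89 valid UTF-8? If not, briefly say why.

invalid (encodes a surrogate (U+D800–U+DFFF))

Structurally a 3-byte sequence; payload = 0xD949.
But 0xD949 is in U+D800–U+DFFF, the surrogate range. Surrogates are not Unicode scalar values and are forbidden in UTF-8.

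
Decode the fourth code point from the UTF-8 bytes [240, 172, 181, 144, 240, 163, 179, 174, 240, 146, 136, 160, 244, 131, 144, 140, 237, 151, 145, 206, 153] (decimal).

U+10340C

Offset 0: leading byte 0xF0 = 11110000 → 4-byte char #1 = F0 AC B5 90.
Offset 4: leading byte 0xF0 = 11110000 → 4-byte char #2 = F0 A3 B3 AE.
Offset 8: leading byte 0xF0 = 11110000 → 4-byte char #3 = F0 92 88 A0.
Offset 12: leading byte 0xF4 = 11110100 → 4-byte char #4 = F4 83 90 8C.
Leading byte 0xF4 = 11110100 matches 11110xxx → 4-byte sequence.
Byte 1: 0xF4 = 11110100, payload 100 (3 bits).
Byte 2: 0x83 = 10000011 (10xxxxxx ✓), payload 000011.
Byte 3: 0x90 = 10010000 (10xxxxxx ✓), payload 010000.
Byte 4: 0x8C = 10001100 (10xxxxxx ✓), payload 001100.
Concatenate: 100000011010000001100 = 0x10340C (21 bits → U+10340C).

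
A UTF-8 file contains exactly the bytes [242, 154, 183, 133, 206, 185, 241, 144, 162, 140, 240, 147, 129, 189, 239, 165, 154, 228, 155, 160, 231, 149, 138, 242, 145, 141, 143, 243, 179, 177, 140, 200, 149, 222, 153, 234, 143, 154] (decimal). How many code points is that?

Byte at offset 0: 0xF2 = 11110010 → 4-byte char (#1). Advance 4.
Byte at offset 4: 0xCE = 11001110 → 2-byte char (#2). Advance 2.
Byte at offset 6: 0xF1 = 11110001 → 4-byte char (#3). Advance 4.
Byte at offset 10: 0xF0 = 11110000 → 4-byte char (#4). Advance 4.
Byte at offset 14: 0xEF = 11101111 → 3-byte char (#5). Advance 3.
Byte at offset 17: 0xE4 = 11100100 → 3-byte char (#6). Advance 3.
Byte at offset 20: 0xE7 = 11100111 → 3-byte char (#7). Advance 3.
Byte at offset 23: 0xF2 = 11110010 → 4-byte char (#8). Advance 4.
Byte at offset 27: 0xF3 = 11110011 → 4-byte char (#9). Advance 4.
Byte at offset 31: 0xC8 = 11001000 → 2-byte char (#10). Advance 2.
Byte at offset 33: 0xDE = 11011110 → 2-byte char (#11). Advance 2.
Byte at offset 35: 0xEA = 11101010 → 3-byte char (#12). Advance 3.
Reached end at offset 38 after 12 code points.

12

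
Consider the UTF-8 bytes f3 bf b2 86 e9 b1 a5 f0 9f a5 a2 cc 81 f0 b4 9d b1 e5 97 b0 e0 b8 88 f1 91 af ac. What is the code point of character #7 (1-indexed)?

Offset 0: leading byte 0xF3 = 11110011 → 4-byte char #1 = F3 BF B2 86.
Offset 4: leading byte 0xE9 = 11101001 → 3-byte char #2 = E9 B1 A5.
Offset 7: leading byte 0xF0 = 11110000 → 4-byte char #3 = F0 9F A5 A2.
Offset 11: leading byte 0xCC = 11001100 → 2-byte char #4 = CC 81.
Offset 13: leading byte 0xF0 = 11110000 → 4-byte char #5 = F0 B4 9D B1.
Offset 17: leading byte 0xE5 = 11100101 → 3-byte char #6 = E5 97 B0.
Offset 20: leading byte 0xE0 = 11100000 → 3-byte char #7 = E0 B8 88.
Leading byte 0xE0 = 11100000 matches 1110xxxx → 3-byte sequence.
Byte 1: 0xE0 = 11100000, payload 0000 (4 bits).
Byte 2: 0xB8 = 10111000 (10xxxxxx ✓), payload 111000.
Byte 3: 0x88 = 10001000 (10xxxxxx ✓), payload 001000.
Concatenate: 0000111000001000 = 0xE08 (16 bits → U+0E08).

U+0E08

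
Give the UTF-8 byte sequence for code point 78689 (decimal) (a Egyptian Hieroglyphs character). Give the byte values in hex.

U+13361 = 0x13361 = 78689 decimal. In range U+10000–U+10FFFF → 4-byte form: 11110xxx 10xxxxxx 10xxxxxx 10xxxxxx.
Binary (21 bits): 000010011001101100001.
Split 3+6+6+6: 000 | 010011 | 001101 | 100001.
Byte 1: 11110000 = 0xF0.
Byte 2: 10010011 = 0x93.
Byte 3: 10001101 = 0x8D.
Byte 4: 10100001 = 0xA1.

F0 93 8D A1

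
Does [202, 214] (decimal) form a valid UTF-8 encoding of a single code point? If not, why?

Leading byte 0xCA = 11001010 → 2-byte form.
Byte 2 is 0xD6 = 11010110, which is not 10xxxxxx — expected a continuation byte.

invalid (non-continuation byte where continuation expected)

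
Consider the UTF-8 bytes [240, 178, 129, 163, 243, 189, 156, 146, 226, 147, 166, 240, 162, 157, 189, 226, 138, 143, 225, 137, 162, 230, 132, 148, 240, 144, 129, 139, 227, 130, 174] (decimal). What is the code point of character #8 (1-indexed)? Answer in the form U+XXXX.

Offset 0: leading byte 0xF0 = 11110000 → 4-byte char #1 = F0 B2 81 A3.
Offset 4: leading byte 0xF3 = 11110011 → 4-byte char #2 = F3 BD 9C 92.
Offset 8: leading byte 0xE2 = 11100010 → 3-byte char #3 = E2 93 A6.
Offset 11: leading byte 0xF0 = 11110000 → 4-byte char #4 = F0 A2 9D BD.
Offset 15: leading byte 0xE2 = 11100010 → 3-byte char #5 = E2 8A 8F.
Offset 18: leading byte 0xE1 = 11100001 → 3-byte char #6 = E1 89 A2.
Offset 21: leading byte 0xE6 = 11100110 → 3-byte char #7 = E6 84 94.
Offset 24: leading byte 0xF0 = 11110000 → 4-byte char #8 = F0 90 81 8B.
Leading byte 0xF0 = 11110000 matches 11110xxx → 4-byte sequence.
Byte 1: 0xF0 = 11110000, payload 000 (3 bits).
Byte 2: 0x90 = 10010000 (10xxxxxx ✓), payload 010000.
Byte 3: 0x81 = 10000001 (10xxxxxx ✓), payload 000001.
Byte 4: 0x8B = 10001011 (10xxxxxx ✓), payload 001011.
Concatenate: 000010000000001001011 = 0x1004B (21 bits → U+1004B).

U+1004B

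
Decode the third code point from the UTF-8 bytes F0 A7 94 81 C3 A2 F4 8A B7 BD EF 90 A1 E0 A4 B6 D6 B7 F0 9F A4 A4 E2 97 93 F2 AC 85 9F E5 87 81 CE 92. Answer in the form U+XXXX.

Offset 0: leading byte 0xF0 = 11110000 → 4-byte char #1 = F0 A7 94 81.
Offset 4: leading byte 0xC3 = 11000011 → 2-byte char #2 = C3 A2.
Offset 6: leading byte 0xF4 = 11110100 → 4-byte char #3 = F4 8A B7 BD.
Leading byte 0xF4 = 11110100 matches 11110xxx → 4-byte sequence.
Byte 1: 0xF4 = 11110100, payload 100 (3 bits).
Byte 2: 0x8A = 10001010 (10xxxxxx ✓), payload 001010.
Byte 3: 0xB7 = 10110111 (10xxxxxx ✓), payload 110111.
Byte 4: 0xBD = 10111101 (10xxxxxx ✓), payload 111101.
Concatenate: 100001010110111111101 = 0x10ADFD (21 bits → U+10ADFD).

U+10ADFD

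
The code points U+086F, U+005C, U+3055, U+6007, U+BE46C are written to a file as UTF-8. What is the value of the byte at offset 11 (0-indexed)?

0xBE

U+086F → 3-byte form E0 A1 AF at offsets 0–2.
U+005C → 1-byte form 5C at offsets 3–3.
U+3055 → 3-byte form E3 81 95 at offsets 4–6.
U+6007 → 3-byte form E6 80 87 at offsets 7–9.
U+BE46C → 4-byte form F2 BE 91 AC at offsets 10–13.
Offset 11 falls in char 5's range; it's byte 2 of F2 BE 91 AC = 0xBE.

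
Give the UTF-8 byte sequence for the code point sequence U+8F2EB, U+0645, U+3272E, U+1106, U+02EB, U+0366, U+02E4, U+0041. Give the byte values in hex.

U+8F2EB: 4-byte form → F2 8F 8B AB.
U+0645: 2-byte form → D9 85.
U+3272E: 4-byte form → F0 B2 9C AE.
U+1106: 3-byte form → E1 84 86.
U+02EB: 2-byte form → CB AB.
U+0366: 2-byte form → CD A6.
U+02E4: 2-byte form → CB A4.
U+0041: 1-byte form → 41.
Concatenated (20 bytes): F2 8F 8B AB D9 85 F0 B2 9C AE E1 84 86 CB AB CD A6 CB A4 41.

F2 8F 8B AB D9 85 F0 B2 9C AE E1 84 86 CB AB CD A6 CB A4 41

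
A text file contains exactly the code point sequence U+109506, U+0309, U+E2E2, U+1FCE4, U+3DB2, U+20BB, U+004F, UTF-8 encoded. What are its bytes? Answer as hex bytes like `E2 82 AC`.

U+109506: 4-byte form → F4 89 94 86.
U+0309: 2-byte form → CC 89.
U+E2E2: 3-byte form → EE 8B A2.
U+1FCE4: 4-byte form → F0 9F B3 A4.
U+3DB2: 3-byte form → E3 B6 B2.
U+20BB: 3-byte form → E2 82 BB.
U+004F: 1-byte form → 4F.
Concatenated (20 bytes): F4 89 94 86 CC 89 EE 8B A2 F0 9F B3 A4 E3 B6 B2 E2 82 BB 4F.

F4 89 94 86 CC 89 EE 8B A2 F0 9F B3 A4 E3 B6 B2 E2 82 BB 4F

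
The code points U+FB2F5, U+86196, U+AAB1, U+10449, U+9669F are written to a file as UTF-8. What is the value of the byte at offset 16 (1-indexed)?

0xF2

1-indexed offset 16 is 0-indexed offset 15.
U+FB2F5 → 4-byte form F3 BB 8B B5 at offsets 0–3.
U+86196 → 4-byte form F2 86 86 96 at offsets 4–7.
U+AAB1 → 3-byte form EA AA B1 at offsets 8–10.
U+10449 → 4-byte form F0 90 91 89 at offsets 11–14.
U+9669F → 4-byte form F2 96 9A 9F at offsets 15–18.
Offset 15 falls in char 5's range; it's byte 1 of F2 96 9A 9F = 0xF2.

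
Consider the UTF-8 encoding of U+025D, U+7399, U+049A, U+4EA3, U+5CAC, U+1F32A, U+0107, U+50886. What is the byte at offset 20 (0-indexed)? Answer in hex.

0x90

U+025D → 2-byte form C9 9D at offsets 0–1.
U+7399 → 3-byte form E7 8E 99 at offsets 2–4.
U+049A → 2-byte form D2 9A at offsets 5–6.
U+4EA3 → 3-byte form E4 BA A3 at offsets 7–9.
U+5CAC → 3-byte form E5 B2 AC at offsets 10–12.
U+1F32A → 4-byte form F0 9F 8C AA at offsets 13–16.
U+0107 → 2-byte form C4 87 at offsets 17–18.
U+50886 → 4-byte form F1 90 A2 86 at offsets 19–22.
Offset 20 falls in char 8's range; it's byte 2 of F1 90 A2 86 = 0x90.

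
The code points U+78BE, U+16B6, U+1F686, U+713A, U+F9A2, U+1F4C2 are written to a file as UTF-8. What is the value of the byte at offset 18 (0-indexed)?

U+78BE → 3-byte form E7 A2 BE at offsets 0–2.
U+16B6 → 3-byte form E1 9A B6 at offsets 3–5.
U+1F686 → 4-byte form F0 9F 9A 86 at offsets 6–9.
U+713A → 3-byte form E7 84 BA at offsets 10–12.
U+F9A2 → 3-byte form EF A6 A2 at offsets 13–15.
U+1F4C2 → 4-byte form F0 9F 93 82 at offsets 16–19.
Offset 18 falls in char 6's range; it's byte 3 of F0 9F 93 82 = 0x93.

0x93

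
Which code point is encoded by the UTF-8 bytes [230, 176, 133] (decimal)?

Leading byte 0xE6 = 11100110 matches 1110xxxx → 3-byte sequence.
Byte 1: 0xE6 = 11100110, payload 0110 (4 bits).
Byte 2: 0xB0 = 10110000 (10xxxxxx ✓), payload 110000.
Byte 3: 0x85 = 10000101 (10xxxxxx ✓), payload 000101.
Concatenate: 0110110000000101 = 0x6C05 (16 bits → U+6C05).

U+6C05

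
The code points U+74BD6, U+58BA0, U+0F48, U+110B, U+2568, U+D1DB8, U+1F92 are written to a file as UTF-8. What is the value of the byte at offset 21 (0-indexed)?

U+74BD6 → 4-byte form F1 B4 AF 96 at offsets 0–3.
U+58BA0 → 4-byte form F1 98 AE A0 at offsets 4–7.
U+0F48 → 3-byte form E0 BD 88 at offsets 8–10.
U+110B → 3-byte form E1 84 8B at offsets 11–13.
U+2568 → 3-byte form E2 95 A8 at offsets 14–16.
U+D1DB8 → 4-byte form F3 91 B6 B8 at offsets 17–20.
U+1F92 → 3-byte form E1 BE 92 at offsets 21–23.
Offset 21 falls in char 7's range; it's byte 1 of E1 BE 92 = 0xE1.

0xE1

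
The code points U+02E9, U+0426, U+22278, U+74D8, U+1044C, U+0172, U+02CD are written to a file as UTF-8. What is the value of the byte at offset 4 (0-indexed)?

0xF0

U+02E9 → 2-byte form CB A9 at offsets 0–1.
U+0426 → 2-byte form D0 A6 at offsets 2–3.
U+22278 → 4-byte form F0 A2 89 B8 at offsets 4–7.
Offset 4 falls in char 3's range; it's byte 1 of F0 A2 89 B8 = 0xF0.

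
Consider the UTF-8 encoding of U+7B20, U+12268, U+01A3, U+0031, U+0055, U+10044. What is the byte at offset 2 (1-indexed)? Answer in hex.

0xAC

1-indexed offset 2 is 0-indexed offset 1.
U+7B20 → 3-byte form E7 AC A0 at offsets 0–2.
Offset 1 falls in char 1's range; it's byte 2 of E7 AC A0 = 0xAC.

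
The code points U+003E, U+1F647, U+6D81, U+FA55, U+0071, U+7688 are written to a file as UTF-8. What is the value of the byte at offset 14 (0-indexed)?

0x88

U+003E → 1-byte form 3E at offsets 0–0.
U+1F647 → 4-byte form F0 9F 99 87 at offsets 1–4.
U+6D81 → 3-byte form E6 B6 81 at offsets 5–7.
U+FA55 → 3-byte form EF A9 95 at offsets 8–10.
U+0071 → 1-byte form 71 at offsets 11–11.
U+7688 → 3-byte form E7 9A 88 at offsets 12–14.
Offset 14 falls in char 6's range; it's byte 3 of E7 9A 88 = 0x88.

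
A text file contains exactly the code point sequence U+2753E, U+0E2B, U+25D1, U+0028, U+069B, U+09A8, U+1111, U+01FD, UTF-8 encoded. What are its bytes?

F0 A7 94 BE E0 B8 AB E2 97 91 28 DA 9B E0 A6 A8 E1 84 91 C7 BD

U+2753E: 4-byte form → F0 A7 94 BE.
U+0E2B: 3-byte form → E0 B8 AB.
U+25D1: 3-byte form → E2 97 91.
U+0028: 1-byte form → 28.
U+069B: 2-byte form → DA 9B.
U+09A8: 3-byte form → E0 A6 A8.
U+1111: 3-byte form → E1 84 91.
U+01FD: 2-byte form → C7 BD.
Concatenated (21 bytes): F0 A7 94 BE E0 B8 AB E2 97 91 28 DA 9B E0 A6 A8 E1 84 91 C7 BD.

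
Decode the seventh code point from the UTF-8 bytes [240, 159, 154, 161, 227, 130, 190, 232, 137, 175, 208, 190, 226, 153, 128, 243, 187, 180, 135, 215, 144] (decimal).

U+05D0

Offset 0: leading byte 0xF0 = 11110000 → 4-byte char #1 = F0 9F 9A A1.
Offset 4: leading byte 0xE3 = 11100011 → 3-byte char #2 = E3 82 BE.
Offset 7: leading byte 0xE8 = 11101000 → 3-byte char #3 = E8 89 AF.
Offset 10: leading byte 0xD0 = 11010000 → 2-byte char #4 = D0 BE.
Offset 12: leading byte 0xE2 = 11100010 → 3-byte char #5 = E2 99 80.
Offset 15: leading byte 0xF3 = 11110011 → 4-byte char #6 = F3 BB B4 87.
Offset 19: leading byte 0xD7 = 11010111 → 2-byte char #7 = D7 90.
Leading byte 0xD7 = 11010111 matches 110xxxxx → 2-byte sequence.
Byte 1: 0xD7 = 11010111, payload 10111 (5 bits).
Byte 2: 0x90 = 10010000 (10xxxxxx ✓), payload 010000.
Concatenate: 10111010000 = 0x5D0 (11 bits → U+05D0).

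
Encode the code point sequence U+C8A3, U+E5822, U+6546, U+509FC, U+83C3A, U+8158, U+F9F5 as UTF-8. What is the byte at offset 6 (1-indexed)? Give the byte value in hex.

0xA0

1-indexed offset 6 is 0-indexed offset 5.
U+C8A3 → 3-byte form EC A2 A3 at offsets 0–2.
U+E5822 → 4-byte form F3 A5 A0 A2 at offsets 3–6.
Offset 5 falls in char 2's range; it's byte 3 of F3 A5 A0 A2 = 0xA0.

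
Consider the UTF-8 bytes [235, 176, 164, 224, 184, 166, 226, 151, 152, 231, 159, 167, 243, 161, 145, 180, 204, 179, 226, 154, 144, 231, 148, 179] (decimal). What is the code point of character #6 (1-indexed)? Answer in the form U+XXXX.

U+0333

Offset 0: leading byte 0xEB = 11101011 → 3-byte char #1 = EB B0 A4.
Offset 3: leading byte 0xE0 = 11100000 → 3-byte char #2 = E0 B8 A6.
Offset 6: leading byte 0xE2 = 11100010 → 3-byte char #3 = E2 97 98.
Offset 9: leading byte 0xE7 = 11100111 → 3-byte char #4 = E7 9F A7.
Offset 12: leading byte 0xF3 = 11110011 → 4-byte char #5 = F3 A1 91 B4.
Offset 16: leading byte 0xCC = 11001100 → 2-byte char #6 = CC B3.
Leading byte 0xCC = 11001100 matches 110xxxxx → 2-byte sequence.
Byte 1: 0xCC = 11001100, payload 01100 (5 bits).
Byte 2: 0xB3 = 10110011 (10xxxxxx ✓), payload 110011.
Concatenate: 01100110011 = 0x333 (11 bits → U+0333).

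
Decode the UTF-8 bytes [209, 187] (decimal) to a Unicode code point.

U+047B

Leading byte 0xD1 = 11010001 matches 110xxxxx → 2-byte sequence.
Byte 1: 0xD1 = 11010001, payload 10001 (5 bits).
Byte 2: 0xBB = 10111011 (10xxxxxx ✓), payload 111011.
Concatenate: 10001111011 = 0x47B (11 bits → U+047B).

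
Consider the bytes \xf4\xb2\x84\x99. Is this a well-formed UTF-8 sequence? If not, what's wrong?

Leading byte 0xF4 = 11110100 → 4-byte form.
Payload = 0x132119, which exceeds U+10FFFF, the maximum Unicode code point. (Leading bytes F5–FF, or F4 followed by ≥ 0x90, are invalid.)

invalid (encodes a value above U+10FFFF)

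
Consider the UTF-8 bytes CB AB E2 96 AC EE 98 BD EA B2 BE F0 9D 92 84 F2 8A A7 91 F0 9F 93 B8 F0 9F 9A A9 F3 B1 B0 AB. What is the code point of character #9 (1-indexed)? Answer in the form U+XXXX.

U+F1C2B

Offset 0: leading byte 0xCB = 11001011 → 2-byte char #1 = CB AB.
Offset 2: leading byte 0xE2 = 11100010 → 3-byte char #2 = E2 96 AC.
Offset 5: leading byte 0xEE = 11101110 → 3-byte char #3 = EE 98 BD.
Offset 8: leading byte 0xEA = 11101010 → 3-byte char #4 = EA B2 BE.
Offset 11: leading byte 0xF0 = 11110000 → 4-byte char #5 = F0 9D 92 84.
Offset 15: leading byte 0xF2 = 11110010 → 4-byte char #6 = F2 8A A7 91.
Offset 19: leading byte 0xF0 = 11110000 → 4-byte char #7 = F0 9F 93 B8.
Offset 23: leading byte 0xF0 = 11110000 → 4-byte char #8 = F0 9F 9A A9.
Offset 27: leading byte 0xF3 = 11110011 → 4-byte char #9 = F3 B1 B0 AB.
Leading byte 0xF3 = 11110011 matches 11110xxx → 4-byte sequence.
Byte 1: 0xF3 = 11110011, payload 011 (3 bits).
Byte 2: 0xB1 = 10110001 (10xxxxxx ✓), payload 110001.
Byte 3: 0xB0 = 10110000 (10xxxxxx ✓), payload 110000.
Byte 4: 0xAB = 10101011 (10xxxxxx ✓), payload 101011.
Concatenate: 011110001110000101011 = 0xF1C2B (21 bits → U+F1C2B).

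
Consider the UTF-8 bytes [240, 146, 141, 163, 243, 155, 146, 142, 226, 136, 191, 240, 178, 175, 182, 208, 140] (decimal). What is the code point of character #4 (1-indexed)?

U+32BF6

Offset 0: leading byte 0xF0 = 11110000 → 4-byte char #1 = F0 92 8D A3.
Offset 4: leading byte 0xF3 = 11110011 → 4-byte char #2 = F3 9B 92 8E.
Offset 8: leading byte 0xE2 = 11100010 → 3-byte char #3 = E2 88 BF.
Offset 11: leading byte 0xF0 = 11110000 → 4-byte char #4 = F0 B2 AF B6.
Leading byte 0xF0 = 11110000 matches 11110xxx → 4-byte sequence.
Byte 1: 0xF0 = 11110000, payload 000 (3 bits).
Byte 2: 0xB2 = 10110010 (10xxxxxx ✓), payload 110010.
Byte 3: 0xAF = 10101111 (10xxxxxx ✓), payload 101111.
Byte 4: 0xB6 = 10110110 (10xxxxxx ✓), payload 110110.
Concatenate: 000110010101111110110 = 0x32BF6 (21 bits → U+32BF6).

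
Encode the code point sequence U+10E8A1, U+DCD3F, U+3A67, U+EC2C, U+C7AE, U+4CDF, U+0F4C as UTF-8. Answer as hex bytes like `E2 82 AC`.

U+10E8A1: 4-byte form → F4 8E A2 A1.
U+DCD3F: 4-byte form → F3 9C B4 BF.
U+3A67: 3-byte form → E3 A9 A7.
U+EC2C: 3-byte form → EE B0 AC.
U+C7AE: 3-byte form → EC 9E AE.
U+4CDF: 3-byte form → E4 B3 9F.
U+0F4C: 3-byte form → E0 BD 8C.
Concatenated (23 bytes): F4 8E A2 A1 F3 9C B4 BF E3 A9 A7 EE B0 AC EC 9E AE E4 B3 9F E0 BD 8C.

F4 8E A2 A1 F3 9C B4 BF E3 A9 A7 EE B0 AC EC 9E AE E4 B3 9F E0 BD 8C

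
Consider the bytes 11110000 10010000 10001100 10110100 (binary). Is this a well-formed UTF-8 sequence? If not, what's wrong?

Leading byte 0xF0 = 11110000 → 4-byte form.
Continuation bytes 0x90=10010000, 0x8C=10001100, 0xB4=10110100 all match 10xxxxxx.
Decoded value 0x10334 is ≥ 0x10000 (shortest form) and not a surrogate.

valid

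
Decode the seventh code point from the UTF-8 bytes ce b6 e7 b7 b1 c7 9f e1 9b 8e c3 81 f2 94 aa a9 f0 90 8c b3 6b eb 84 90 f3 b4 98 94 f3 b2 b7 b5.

U+10333

Offset 0: leading byte 0xCE = 11001110 → 2-byte char #1 = CE B6.
Offset 2: leading byte 0xE7 = 11100111 → 3-byte char #2 = E7 B7 B1.
Offset 5: leading byte 0xC7 = 11000111 → 2-byte char #3 = C7 9F.
Offset 7: leading byte 0xE1 = 11100001 → 3-byte char #4 = E1 9B 8E.
Offset 10: leading byte 0xC3 = 11000011 → 2-byte char #5 = C3 81.
Offset 12: leading byte 0xF2 = 11110010 → 4-byte char #6 = F2 94 AA A9.
Offset 16: leading byte 0xF0 = 11110000 → 4-byte char #7 = F0 90 8C B3.
Leading byte 0xF0 = 11110000 matches 11110xxx → 4-byte sequence.
Byte 1: 0xF0 = 11110000, payload 000 (3 bits).
Byte 2: 0x90 = 10010000 (10xxxxxx ✓), payload 010000.
Byte 3: 0x8C = 10001100 (10xxxxxx ✓), payload 001100.
Byte 4: 0xB3 = 10110011 (10xxxxxx ✓), payload 110011.
Concatenate: 000010000001100110011 = 0x10333 (21 bits → U+10333).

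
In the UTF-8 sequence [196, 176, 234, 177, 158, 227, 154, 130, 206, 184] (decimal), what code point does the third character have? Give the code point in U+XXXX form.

Offset 0: leading byte 0xC4 = 11000100 → 2-byte char #1 = C4 B0.
Offset 2: leading byte 0xEA = 11101010 → 3-byte char #2 = EA B1 9E.
Offset 5: leading byte 0xE3 = 11100011 → 3-byte char #3 = E3 9A 82.
Leading byte 0xE3 = 11100011 matches 1110xxxx → 3-byte sequence.
Byte 1: 0xE3 = 11100011, payload 0011 (4 bits).
Byte 2: 0x9A = 10011010 (10xxxxxx ✓), payload 011010.
Byte 3: 0x82 = 10000010 (10xxxxxx ✓), payload 000010.
Concatenate: 0011011010000010 = 0x3682 (16 bits → U+3682).

U+3682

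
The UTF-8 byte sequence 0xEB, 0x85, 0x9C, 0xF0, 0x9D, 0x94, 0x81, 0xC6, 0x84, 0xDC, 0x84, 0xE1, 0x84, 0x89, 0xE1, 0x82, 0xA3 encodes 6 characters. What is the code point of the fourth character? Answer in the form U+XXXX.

U+0704

Offset 0: leading byte 0xEB = 11101011 → 3-byte char #1 = EB 85 9C.
Offset 3: leading byte 0xF0 = 11110000 → 4-byte char #2 = F0 9D 94 81.
Offset 7: leading byte 0xC6 = 11000110 → 2-byte char #3 = C6 84.
Offset 9: leading byte 0xDC = 11011100 → 2-byte char #4 = DC 84.
Leading byte 0xDC = 11011100 matches 110xxxxx → 2-byte sequence.
Byte 1: 0xDC = 11011100, payload 11100 (5 bits).
Byte 2: 0x84 = 10000100 (10xxxxxx ✓), payload 000100.
Concatenate: 11100000100 = 0x704 (11 bits → U+0704).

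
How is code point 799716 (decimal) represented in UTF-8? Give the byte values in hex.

U+C33E4 = 0xC33E4 = 799716 decimal. In range U+10000–U+10FFFF → 4-byte form: 11110xxx 10xxxxxx 10xxxxxx 10xxxxxx.
Binary (21 bits): 011000011001111100100.
Split 3+6+6+6: 011 | 000011 | 001111 | 100100.
Byte 1: 11110011 = 0xF3.
Byte 2: 10000011 = 0x83.
Byte 3: 10001111 = 0x8F.
Byte 4: 10100100 = 0xA4.

F3 83 8F A4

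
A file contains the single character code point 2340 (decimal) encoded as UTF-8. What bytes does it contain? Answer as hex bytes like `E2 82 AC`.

E0 A4 A4

U+0924 = 0x924 = 2340 decimal. In range U+0800–U+FFFF → 3-byte form: 1110xxxx 10xxxxxx 10xxxxxx.
Binary (16 bits): 0000100100100100.
Split 4+6+6: 0000 | 100100 | 100100.
Byte 1: 11100000 = 0xE0.
Byte 2: 10100100 = 0xA4.
Byte 3: 10100100 = 0xA4.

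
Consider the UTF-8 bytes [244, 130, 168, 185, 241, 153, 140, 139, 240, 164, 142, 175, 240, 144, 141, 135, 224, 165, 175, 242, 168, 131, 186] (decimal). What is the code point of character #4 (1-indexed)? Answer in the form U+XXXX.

U+10347

Offset 0: leading byte 0xF4 = 11110100 → 4-byte char #1 = F4 82 A8 B9.
Offset 4: leading byte 0xF1 = 11110001 → 4-byte char #2 = F1 99 8C 8B.
Offset 8: leading byte 0xF0 = 11110000 → 4-byte char #3 = F0 A4 8E AF.
Offset 12: leading byte 0xF0 = 11110000 → 4-byte char #4 = F0 90 8D 87.
Leading byte 0xF0 = 11110000 matches 11110xxx → 4-byte sequence.
Byte 1: 0xF0 = 11110000, payload 000 (3 bits).
Byte 2: 0x90 = 10010000 (10xxxxxx ✓), payload 010000.
Byte 3: 0x8D = 10001101 (10xxxxxx ✓), payload 001101.
Byte 4: 0x87 = 10000111 (10xxxxxx ✓), payload 000111.
Concatenate: 000010000001101000111 = 0x10347 (21 bits → U+10347).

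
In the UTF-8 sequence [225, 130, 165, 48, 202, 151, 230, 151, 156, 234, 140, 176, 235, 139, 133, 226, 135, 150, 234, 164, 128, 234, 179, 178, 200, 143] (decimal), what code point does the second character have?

U+0030

Offset 0: leading byte 0xE1 = 11100001 → 3-byte char #1 = E1 82 A5.
Offset 3: leading byte 0x30 = 00110000 → 1-byte char #2 = 30.
Leading byte 0x30 = 00110000 matches 0xxxxxxx → 1-byte sequence.
Byte 1: 0x30 = 00110000, payload 0110000 (7 bits).
Concatenate: 0110000 = 0x30 (7 bits → U+0030).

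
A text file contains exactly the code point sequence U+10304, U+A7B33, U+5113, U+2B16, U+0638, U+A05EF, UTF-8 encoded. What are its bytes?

F0 90 8C 84 F2 A7 AC B3 E5 84 93 E2 AC 96 D8 B8 F2 A0 97 AF

U+10304: 4-byte form → F0 90 8C 84.
U+A7B33: 4-byte form → F2 A7 AC B3.
U+5113: 3-byte form → E5 84 93.
U+2B16: 3-byte form → E2 AC 96.
U+0638: 2-byte form → D8 B8.
U+A05EF: 4-byte form → F2 A0 97 AF.
Concatenated (20 bytes): F0 90 8C 84 F2 A7 AC B3 E5 84 93 E2 AC 96 D8 B8 F2 A0 97 AF.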